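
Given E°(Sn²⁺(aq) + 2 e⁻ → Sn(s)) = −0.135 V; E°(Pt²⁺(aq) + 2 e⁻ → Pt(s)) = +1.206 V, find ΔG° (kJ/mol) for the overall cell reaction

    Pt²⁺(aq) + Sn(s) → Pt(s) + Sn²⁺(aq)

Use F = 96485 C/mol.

In the reaction as written Pt²⁺(aq) is reduced, so the Pt²⁺/Pt couple is the cathode and Sn²⁺/Sn is the anode.
E°cell = +1.206 − (−0.135) = +1.341 V; balancing electrons gives n = 2.
ΔG° = −nFE°cell = −(2)(96485)(+1.341) J/mol = −259 kJ/mol.

−259 kJ/mol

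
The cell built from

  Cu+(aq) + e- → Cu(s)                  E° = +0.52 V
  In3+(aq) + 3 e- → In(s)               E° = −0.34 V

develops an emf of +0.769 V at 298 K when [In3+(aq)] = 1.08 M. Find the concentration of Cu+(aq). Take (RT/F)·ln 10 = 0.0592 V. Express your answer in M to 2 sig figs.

0.030 M

Cu⁺/Cu is the cathode (higher E°); E°cell = +0.52 − (−0.34) = +0.86 V with n = 3.
From the Nernst equation, log Q = n(E° − E)/0.0592 = 3·(+0.86 − (+0.769))/0.0592 = 4.611.
For 3 Cu+(aq) + In(s) → 3 Cu(s) + In3+(aq), the reaction quotient is Q = [In3+(aq)] / [Cu+(aq)]^3.
Substituting the known concentrations and solving, log [Cu+(aq)] = −1.526 and [Cu+(aq)] = 0.030 M.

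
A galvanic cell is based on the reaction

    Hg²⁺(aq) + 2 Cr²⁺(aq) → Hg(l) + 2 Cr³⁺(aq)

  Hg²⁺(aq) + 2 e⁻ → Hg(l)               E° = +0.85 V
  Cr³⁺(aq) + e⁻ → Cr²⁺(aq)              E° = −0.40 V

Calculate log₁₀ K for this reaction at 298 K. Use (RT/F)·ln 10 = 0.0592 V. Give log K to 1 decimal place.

The Hg²⁺/Hg couple is reduced (cathode); E°cell = +0.85 − (−0.40) = +1.25 V with n = 2.
At equilibrium E = 0, so log K = nE°cell / 0.0592 = (2)(+1.25) / 0.0592 = 42.2.

log K = 42.2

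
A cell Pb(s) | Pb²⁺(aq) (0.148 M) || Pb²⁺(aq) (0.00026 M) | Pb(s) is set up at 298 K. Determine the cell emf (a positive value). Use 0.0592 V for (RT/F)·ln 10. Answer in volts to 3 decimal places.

For a concentration cell E°cell = 0, since both electrodes use the same couple.
The compartment with the higher Pb²⁺(aq) concentration (0.148 M) acts as the cathode; ions are reduced there and produced at the dilute (0.00026 M) anode.
With n = 2, Ecell = −(0.0592/2)·log([dilute]/[conc]) = −(0.0592/2)·log(0.00026/0.148) = +0.082 V.

0.082 V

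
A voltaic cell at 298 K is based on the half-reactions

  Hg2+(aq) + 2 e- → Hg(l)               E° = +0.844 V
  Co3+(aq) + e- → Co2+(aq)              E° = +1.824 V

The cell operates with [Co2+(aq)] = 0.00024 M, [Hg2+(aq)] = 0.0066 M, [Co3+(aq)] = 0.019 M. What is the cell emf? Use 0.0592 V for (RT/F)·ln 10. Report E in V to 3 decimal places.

Co³⁺/Co²⁺ is reduced (cathode, E° = +1.824 V) and Hg²⁺/Hg is oxidized (anode).
E°cell = E°cat − E°an = +1.824 − (+0.844) = +0.980 V; n = 2.
Balancing gives 2 Co3+(aq) + Hg(l) → 2 Co2+(aq) + Hg2+(aq); hence Q = ([Co2+(aq)]^2·[Hg2+(aq)]) / [Co3+(aq)]^2 = 1.05×10^−6 (log Q = −5.978).
Applying E = E° − (RT ln10/nF)·log Q gives +0.980 − (0.0592/2)(−5.978) = +1.157 V.

+1.157 V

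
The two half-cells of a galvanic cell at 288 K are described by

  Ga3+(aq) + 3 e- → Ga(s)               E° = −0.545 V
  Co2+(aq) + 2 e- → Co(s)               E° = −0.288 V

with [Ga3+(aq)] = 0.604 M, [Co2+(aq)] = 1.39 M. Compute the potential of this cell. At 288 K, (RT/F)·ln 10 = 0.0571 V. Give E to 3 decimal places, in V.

+0.265 V

The Co²⁺/Co couple has the more positive E°, so it is the cathode; Ga³⁺/Ga is the anode.
The standard potential is −0.288 − (−0.545) = +0.257 V and the balanced reaction transfers n = 6 electrons.
The balanced reaction is 3 Co2+(aq) + 2 Ga(s) → 3 Co(s) + 2 Ga3+(aq), so Q = [Ga3+(aq)]^2 / [Co2+(aq)]^3 = 0.136 and log Q = −0.867.
E = E° − (0.0571/n)·log Q = +0.257 − (0.0571/6)(−0.867) = +0.265 V.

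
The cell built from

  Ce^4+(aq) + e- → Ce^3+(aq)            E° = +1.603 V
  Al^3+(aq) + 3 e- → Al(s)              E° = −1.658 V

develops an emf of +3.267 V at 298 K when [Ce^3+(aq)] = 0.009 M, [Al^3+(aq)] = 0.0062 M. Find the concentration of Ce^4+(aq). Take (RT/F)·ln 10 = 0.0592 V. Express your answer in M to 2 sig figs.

0.0021 M

Ce⁴⁺/Ce³⁺ is the cathode (higher E°); E°cell = +1.603 − (−1.658) = +3.261 V with n = 3.
Rearranging E = E° − (0.0592/n)·log Q gives log Q = 3(+3.261 − (+3.267))/0.0592 = −0.304.
For 3 Ce^4+(aq) + Al(s) → 3 Ce^3+(aq) + Al^3+(aq), the reaction quotient is Q = ([Ce^3+(aq)]^3·[Al^3+(aq)]) / [Ce^4+(aq)]^3.
Isolating [Ce^4+(aq)] in Q = 10^{−0.304} yields log [Ce^4+(aq)] = −2.680, i.e. 0.0021 M.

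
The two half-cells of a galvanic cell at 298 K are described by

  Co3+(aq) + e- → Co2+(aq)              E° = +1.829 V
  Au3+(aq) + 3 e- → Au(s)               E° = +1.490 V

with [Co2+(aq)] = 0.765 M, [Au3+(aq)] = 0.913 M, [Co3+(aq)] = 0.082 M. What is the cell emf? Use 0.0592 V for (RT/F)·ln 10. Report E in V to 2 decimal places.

Co³⁺/Co²⁺ is reduced (cathode, E° = +1.829 V) and Au³⁺/Au is oxidized (anode).
E°cell = E°cat − E°an = +1.829 − (+1.490) = +0.339 V; n = 3.
For the overall reaction 3 Co3+(aq) + Au(s) → 3 Co2+(aq) + Au3+(aq), Q = ([Co2+(aq)]^3·[Au3+(aq)]) / [Co3+(aq)]^3 = 741, giving log Q = 2.870.
Applying E = E° − (RT ln10/nF)·log Q gives +0.339 − (0.0592/3)(2.870) = +0.28 V.

+0.28 V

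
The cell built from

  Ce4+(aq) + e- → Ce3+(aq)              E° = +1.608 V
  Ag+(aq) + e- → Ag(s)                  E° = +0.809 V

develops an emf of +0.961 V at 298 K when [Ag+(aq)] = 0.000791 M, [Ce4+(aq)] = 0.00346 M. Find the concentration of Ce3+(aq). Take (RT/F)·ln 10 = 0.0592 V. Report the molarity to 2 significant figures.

0.0080 M

The Ce⁴⁺/Ce³⁺ couple has the larger reduction potential, so it is the cathode: E°cell = +1.608 − (+0.809) = +0.799 V and n = 1.
Since E = E° − (0.0592/n)·log Q, log Q = n(E° − E)/0.0592 = −2.736.
Balancing electrons gives Ce4+(aq) + Ag(s) → Ce3+(aq) + Ag+(aq); thus Q = ([Ce3+(aq)]·[Ag+(aq)]) / [Ce4+(aq)].
Isolating [Ce3+(aq)] in Q = 10^{−2.736} yields log [Ce3+(aq)] = −2.095, i.e. 0.0080 M.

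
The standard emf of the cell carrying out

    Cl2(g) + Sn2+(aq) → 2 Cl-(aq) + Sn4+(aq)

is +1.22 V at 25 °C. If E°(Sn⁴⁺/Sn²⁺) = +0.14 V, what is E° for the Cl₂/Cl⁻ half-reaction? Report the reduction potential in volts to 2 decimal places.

+1.36 V

In the reaction as written the Cl₂/Cl⁻ couple is reduced (cathode) and Sn⁴⁺/Sn²⁺ is oxidized (anode), so E°cell = E°(Cl₂/Cl⁻) − E°(Sn⁴⁺/Sn²⁺).
E°(Cl₂/Cl⁻) = E°cell + E°(anode) = +1.22 + (+0.14) = +1.36 V.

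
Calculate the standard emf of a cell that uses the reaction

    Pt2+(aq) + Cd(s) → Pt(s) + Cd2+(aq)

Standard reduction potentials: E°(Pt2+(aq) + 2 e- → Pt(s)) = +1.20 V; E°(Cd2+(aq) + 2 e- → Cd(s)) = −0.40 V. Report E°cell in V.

+1.60 V

Pt2+(aq) gains electrons, so the Pt²⁺/Pt couple is the cathode; the Cd²⁺/Cd couple is the anode.
E°cell = E°(cathode) − E°(anode) = +1.20 − (−0.40) = +1.60 V.
The positive value indicates the reaction is spontaneous as written.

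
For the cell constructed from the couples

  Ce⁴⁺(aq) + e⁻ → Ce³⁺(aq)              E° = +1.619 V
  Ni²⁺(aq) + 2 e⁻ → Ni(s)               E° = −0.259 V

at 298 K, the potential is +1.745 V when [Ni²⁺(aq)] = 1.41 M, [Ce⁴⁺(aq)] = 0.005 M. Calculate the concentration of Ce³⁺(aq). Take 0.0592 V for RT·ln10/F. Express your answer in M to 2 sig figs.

0.74 M

With Ce⁴⁺/Ce³⁺ at the cathode and Ni²⁺/Ni at the anode, E°cell = +1.619 − (−0.259) = +1.878 V (n = 2).
Since E = E° − (0.0592/n)·log Q, log Q = n(E° − E)/0.0592 = 4.493.
The balanced reaction is 2 Ce⁴⁺(aq) + Ni(s) → 2 Ce³⁺(aq) + Ni²⁺(aq), so Q = ([Ce³⁺(aq)]^2·[Ni²⁺(aq)]) / [Ce⁴⁺(aq)]^2.
Substituting the known concentrations and solving, log [Ce³⁺(aq)] = −0.129 and [Ce³⁺(aq)] = 0.74 M.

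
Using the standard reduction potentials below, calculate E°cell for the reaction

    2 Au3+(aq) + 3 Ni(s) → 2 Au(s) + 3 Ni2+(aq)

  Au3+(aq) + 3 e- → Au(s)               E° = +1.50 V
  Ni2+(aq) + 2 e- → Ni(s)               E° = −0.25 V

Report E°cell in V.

+1.75 V

In the reaction as written, Au3+(aq) is reduced (cathode) and Ni2+(aq) is produced by oxidation at the anode.
E°cell = E°(cathode) − E°(anode) = +1.50 − (−0.25) = +1.75 V.
The positive value indicates the reaction is spontaneous as written.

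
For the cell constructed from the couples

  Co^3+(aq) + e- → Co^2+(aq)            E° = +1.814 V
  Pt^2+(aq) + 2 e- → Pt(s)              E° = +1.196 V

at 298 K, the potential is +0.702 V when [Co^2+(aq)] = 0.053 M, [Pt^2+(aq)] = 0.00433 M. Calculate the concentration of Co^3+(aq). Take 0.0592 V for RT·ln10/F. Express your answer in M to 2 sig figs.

Co³⁺/Co²⁺ is the cathode (higher E°); E°cell = +1.814 − (+1.196) = +0.618 V with n = 2.
From the Nernst equation, log Q = n(E° − E)/0.0592 = 2·(+0.618 − (+0.702))/0.0592 = −2.838.
For 2 Co^3+(aq) + Pt(s) → 2 Co^2+(aq) + Pt^2+(aq), the reaction quotient is Q = ([Co^2+(aq)]^2·[Pt^2+(aq)]) / [Co^3+(aq)]^2.
Isolating [Co^3+(aq)] in Q = 10^{−2.838} yields log [Co^3+(aq)] = −1.038, i.e. 0.092 M.

0.092 M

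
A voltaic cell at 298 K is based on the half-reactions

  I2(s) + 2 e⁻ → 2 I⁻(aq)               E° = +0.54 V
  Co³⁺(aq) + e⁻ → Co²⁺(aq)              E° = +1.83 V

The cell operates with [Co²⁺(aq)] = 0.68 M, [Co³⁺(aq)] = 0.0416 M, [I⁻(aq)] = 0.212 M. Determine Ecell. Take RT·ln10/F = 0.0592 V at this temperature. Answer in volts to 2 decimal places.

+1.18 V

The Co³⁺/Co²⁺ couple has the more positive E°, so it is the cathode; I₂/I⁻ is the anode.
E°cell = +1.83 − (+0.54) = +1.29 V, with n = 2 electrons transferred.
The balanced reaction is 2 Co³⁺(aq) + 2 I⁻(aq) → 2 Co²⁺(aq) + I2(s), so Q = [Co²⁺(aq)]^2 / ([Co³⁺(aq)]^2·[I⁻(aq)]^2) = 5.95×10^3 and log Q = 3.774.
E = E° − (0.0592/n)·log Q = +1.29 − (0.0592/2)(3.774) = +1.18 V.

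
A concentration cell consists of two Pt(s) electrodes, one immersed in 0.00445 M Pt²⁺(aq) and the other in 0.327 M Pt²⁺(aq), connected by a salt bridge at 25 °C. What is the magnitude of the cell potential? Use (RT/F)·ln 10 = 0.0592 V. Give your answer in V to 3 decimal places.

For a concentration cell E°cell = 0, since both electrodes use the same couple.
The compartment with the higher Pt²⁺(aq) concentration (0.327 M) acts as the cathode; ions are reduced there and produced at the dilute (0.00445 M) anode.
With n = 2, Ecell = −(0.0592/2)·log([dilute]/[conc]) = −(0.0592/2)·log(0.00445/0.327) = +0.055 V.

0.055 V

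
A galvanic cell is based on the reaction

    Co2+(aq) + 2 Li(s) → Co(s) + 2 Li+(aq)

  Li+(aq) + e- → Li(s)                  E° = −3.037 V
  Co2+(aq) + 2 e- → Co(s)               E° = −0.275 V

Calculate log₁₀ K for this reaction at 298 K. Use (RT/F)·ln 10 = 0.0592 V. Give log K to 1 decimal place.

The Co²⁺/Co couple is reduced (cathode); E°cell = −0.275 − (−3.037) = +2.762 V with n = 2.
At equilibrium E = 0, so log K = nE°cell / 0.0592 = (2)(+2.762) / 0.0592 = 93.3.

log K = 93.3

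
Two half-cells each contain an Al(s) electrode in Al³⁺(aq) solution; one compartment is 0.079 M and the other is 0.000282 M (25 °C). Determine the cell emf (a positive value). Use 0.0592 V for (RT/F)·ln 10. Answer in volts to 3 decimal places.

For a concentration cell E°cell = 0, since both electrodes use the same couple.
The compartment with the higher Al³⁺(aq) concentration (0.079 M) acts as the cathode; ions are reduced there and produced at the dilute (0.000282 M) anode.
With n = 3, Ecell = −(0.0592/3)·log([dilute]/[conc]) = −(0.0592/3)·log(0.000282/0.079) = +0.048 V.

0.048 V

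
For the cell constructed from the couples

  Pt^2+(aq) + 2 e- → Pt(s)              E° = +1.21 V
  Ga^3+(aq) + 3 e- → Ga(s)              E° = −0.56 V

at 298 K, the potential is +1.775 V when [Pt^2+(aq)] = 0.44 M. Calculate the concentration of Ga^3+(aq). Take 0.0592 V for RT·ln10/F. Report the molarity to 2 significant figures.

0.16 M

The Pt²⁺/Pt couple has the larger reduction potential, so it is the cathode: E°cell = +1.21 − (−0.56) = +1.77 V and n = 6.
Rearranging E = E° − (0.0592/n)·log Q gives log Q = 6(+1.77 − (+1.775))/0.0592 = −0.507.
Balancing electrons gives 3 Pt^2+(aq) + 2 Ga(s) → 3 Pt(s) + 2 Ga^3+(aq); thus Q = [Ga^3+(aq)]^2 / [Pt^2+(aq)]^3.
Solving for the unknown gives log [Ga^3+(aq)] = −0.788, so [Ga^3+(aq)] ≈ 0.16 M.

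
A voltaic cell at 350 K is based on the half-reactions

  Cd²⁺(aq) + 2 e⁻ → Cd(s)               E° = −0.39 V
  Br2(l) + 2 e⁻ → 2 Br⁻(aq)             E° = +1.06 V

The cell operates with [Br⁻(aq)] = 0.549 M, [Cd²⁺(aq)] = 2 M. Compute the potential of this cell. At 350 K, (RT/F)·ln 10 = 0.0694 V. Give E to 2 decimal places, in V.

Since E°(Br₂/Br⁻) > E°(Cd²⁺/Cd), Br₂/Br⁻ serves as the cathode.
E°cell = +1.06 − (−0.39) = +1.45 V, with n = 2 electrons transferred.
For the overall reaction Br2(l) + Cd(s) → 2 Br⁻(aq) + Cd²⁺(aq), Q = [Br⁻(aq)]^2·[Cd²⁺(aq)] = 0.603, giving log Q = −0.220.
Applying E = E° − (RT ln10/nF)·log Q gives +1.45 − (0.0694/2)(−0.220) = +1.46 V.

+1.46 V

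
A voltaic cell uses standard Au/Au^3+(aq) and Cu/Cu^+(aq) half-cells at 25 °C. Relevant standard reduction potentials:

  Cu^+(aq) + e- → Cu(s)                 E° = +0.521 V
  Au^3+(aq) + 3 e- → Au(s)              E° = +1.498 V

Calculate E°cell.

+0.977 V

The Au³⁺/Au couple has the higher E°, so Au ion is reduced (cathode) and Cu is oxidized (anode).
E°cell = E°(cathode) − E°(anode) = +1.498 − (+0.521) = +0.977 V.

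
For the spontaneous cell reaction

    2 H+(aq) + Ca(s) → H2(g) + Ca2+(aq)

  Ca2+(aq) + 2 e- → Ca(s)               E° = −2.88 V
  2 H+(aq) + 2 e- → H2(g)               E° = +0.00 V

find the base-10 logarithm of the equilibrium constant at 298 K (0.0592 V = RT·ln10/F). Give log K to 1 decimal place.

The 2H⁺/H₂ couple is reduced (cathode); E°cell = +0.00 − (−2.88) = +2.88 V with n = 2.
At equilibrium E = 0, so log K = nE°cell / 0.0592 = (2)(+2.88) / 0.0592 = 97.3.

log K = 97.3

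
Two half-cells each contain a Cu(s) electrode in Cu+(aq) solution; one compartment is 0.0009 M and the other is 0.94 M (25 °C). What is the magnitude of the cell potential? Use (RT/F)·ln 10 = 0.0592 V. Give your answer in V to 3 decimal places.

0.179 V

For a concentration cell E°cell = 0, since both electrodes use the same couple.
The compartment with the higher Cu+(aq) concentration (0.94 M) acts as the cathode; ions are reduced there and produced at the dilute (0.0009 M) anode.
With n = 1, Ecell = −(0.0592/1)·log([dilute]/[conc]) = −(0.0592/1)·log(0.0009/0.94) = +0.179 V.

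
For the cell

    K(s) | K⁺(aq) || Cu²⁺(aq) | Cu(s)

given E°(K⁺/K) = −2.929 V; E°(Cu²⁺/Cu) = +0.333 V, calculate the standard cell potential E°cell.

By convention the left-hand electrode in cell notation is the anode (oxidation) and the right-hand electrode is the cathode (reduction).
E°cell = E°(right) − E°(left) = +0.333 − (−2.929) = +3.262 V.

+3.262 V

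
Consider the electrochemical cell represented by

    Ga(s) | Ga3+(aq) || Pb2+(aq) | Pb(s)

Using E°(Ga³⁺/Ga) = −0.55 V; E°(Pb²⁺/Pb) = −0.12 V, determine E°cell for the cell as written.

By convention the left-hand electrode in cell notation is the anode (oxidation) and the right-hand electrode is the cathode (reduction).
E°cell = E°(right) − E°(left) = −0.12 − (−0.55) = +0.43 V.

+0.43 V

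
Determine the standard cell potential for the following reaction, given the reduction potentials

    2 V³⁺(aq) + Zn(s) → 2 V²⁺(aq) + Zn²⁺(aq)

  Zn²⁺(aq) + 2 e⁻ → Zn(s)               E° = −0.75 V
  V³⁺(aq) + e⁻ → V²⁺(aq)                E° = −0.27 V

In the reaction as written, V³⁺(aq) is reduced (cathode) and Zn²⁺(aq) is produced by oxidation at the anode.
E°cell = E°(cathode) − E°(anode) = −0.27 − (−0.75) = +0.48 V.

+0.48 V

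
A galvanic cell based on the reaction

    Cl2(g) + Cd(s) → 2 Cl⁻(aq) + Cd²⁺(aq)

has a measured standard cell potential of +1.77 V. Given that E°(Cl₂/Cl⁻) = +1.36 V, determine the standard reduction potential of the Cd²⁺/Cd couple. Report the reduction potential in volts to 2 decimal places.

−0.41 V

In the reaction as written the Cl₂/Cl⁻ couple is reduced (cathode) and Cd²⁺/Cd is oxidized (anode), so E°cell = E°(Cl₂/Cl⁻) − E°(Cd²⁺/Cd).
E°(Cd²⁺/Cd) = E°(cathode) − E°cell = +1.36 − (+1.77) = −0.41 V.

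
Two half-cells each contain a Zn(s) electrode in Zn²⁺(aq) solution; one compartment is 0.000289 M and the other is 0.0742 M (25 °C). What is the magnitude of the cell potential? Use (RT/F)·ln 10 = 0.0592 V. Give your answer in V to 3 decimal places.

For a concentration cell E°cell = 0, since both electrodes use the same couple.
The compartment with the higher Zn²⁺(aq) concentration (0.0742 M) acts as the cathode; ions are reduced there and produced at the dilute (0.000289 M) anode.
With n = 2, Ecell = −(0.0592/2)·log([dilute]/[conc]) = −(0.0592/2)·log(0.000289/0.0742) = +0.071 V.

0.071 V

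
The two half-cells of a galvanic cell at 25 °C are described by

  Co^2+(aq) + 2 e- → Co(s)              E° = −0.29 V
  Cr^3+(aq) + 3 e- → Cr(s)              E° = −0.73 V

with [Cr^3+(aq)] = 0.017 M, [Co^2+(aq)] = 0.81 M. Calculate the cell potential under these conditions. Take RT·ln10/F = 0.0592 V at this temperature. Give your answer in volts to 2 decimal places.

Since E°(Co²⁺/Co) > E°(Cr³⁺/Cr), Co²⁺/Co serves as the cathode.
E°cell = −0.29 − (−0.73) = +0.44 V, with n = 6 electrons transferred.
Balancing gives 3 Co^2+(aq) + 2 Cr(s) → 3 Co(s) + 2 Cr^3+(aq); hence Q = [Cr^3+(aq)]^2 / [Co^2+(aq)]^3 = 0.000544 (log Q = −3.265).
E = E° − (0.0592/n)·log Q = +0.44 − (0.0592/6)(−3.265) = +0.47 V.

+0.47 V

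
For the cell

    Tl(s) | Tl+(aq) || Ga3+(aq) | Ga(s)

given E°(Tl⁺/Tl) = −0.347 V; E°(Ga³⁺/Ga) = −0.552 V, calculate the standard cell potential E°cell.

−0.205 V

By convention the left-hand electrode in cell notation is the anode (oxidation) and the right-hand electrode is the cathode (reduction).
E°cell = E°(right) − E°(left) = −0.552 − (−0.347) = −0.205 V.
The negative sign shows that, as written, the cell would require an external voltage to drive the reaction.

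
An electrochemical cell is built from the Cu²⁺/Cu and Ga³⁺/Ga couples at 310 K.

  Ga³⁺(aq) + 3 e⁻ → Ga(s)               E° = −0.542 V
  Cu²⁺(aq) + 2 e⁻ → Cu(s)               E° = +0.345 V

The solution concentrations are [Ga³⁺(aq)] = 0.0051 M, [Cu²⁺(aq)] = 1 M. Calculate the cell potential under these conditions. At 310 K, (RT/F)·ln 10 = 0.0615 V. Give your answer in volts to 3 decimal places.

+0.934 V

The Cu²⁺/Cu couple has the more positive E°, so it is the cathode; Ga³⁺/Ga is the anode.
E°cell = E°cat − E°an = +0.345 − (−0.542) = +0.887 V; n = 6.
The balanced reaction is 3 Cu²⁺(aq) + 2 Ga(s) → 3 Cu(s) + 2 Ga³⁺(aq), so Q = [Ga³⁺(aq)]^2 / [Cu²⁺(aq)]^3 = 2.6×10^−5 and log Q = −4.585.
Applying E = E° − (RT ln10/nF)·log Q gives +0.887 − (0.0615/6)(−4.585) = +0.934 V.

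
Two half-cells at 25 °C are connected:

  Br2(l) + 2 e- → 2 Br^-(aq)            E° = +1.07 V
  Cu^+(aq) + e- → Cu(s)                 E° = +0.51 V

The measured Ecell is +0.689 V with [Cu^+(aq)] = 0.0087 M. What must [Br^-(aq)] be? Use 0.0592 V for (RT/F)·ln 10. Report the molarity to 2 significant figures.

0.76 M

With Br₂/Br⁻ at the cathode and Cu⁺/Cu at the anode, E°cell = +1.07 − (+0.51) = +0.56 V (n = 2).
Rearranging E = E° − (0.0592/n)·log Q gives log Q = 2(+0.56 − (+0.689))/0.0592 = −4.358.
Balancing electrons gives Br2(l) + 2 Cu(s) → 2 Br^-(aq) + 2 Cu^+(aq); thus Q = [Br^-(aq)]^2·[Cu^+(aq)]^2.
Isolating [Br^-(aq)] in Q = 10^{−4.358} yields log [Br^-(aq)] = −0.119, i.e. 0.76 M.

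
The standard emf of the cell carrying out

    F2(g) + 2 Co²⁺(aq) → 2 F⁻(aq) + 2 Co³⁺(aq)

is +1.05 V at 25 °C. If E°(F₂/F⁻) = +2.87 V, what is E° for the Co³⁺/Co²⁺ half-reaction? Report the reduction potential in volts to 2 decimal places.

In the reaction as written the F₂/F⁻ couple is reduced (cathode) and Co³⁺/Co²⁺ is oxidized (anode), so E°cell = E°(F₂/F⁻) − E°(Co³⁺/Co²⁺).
E°(Co³⁺/Co²⁺) = E°(cathode) − E°cell = +2.87 − (+1.05) = +1.82 V.

+1.82 V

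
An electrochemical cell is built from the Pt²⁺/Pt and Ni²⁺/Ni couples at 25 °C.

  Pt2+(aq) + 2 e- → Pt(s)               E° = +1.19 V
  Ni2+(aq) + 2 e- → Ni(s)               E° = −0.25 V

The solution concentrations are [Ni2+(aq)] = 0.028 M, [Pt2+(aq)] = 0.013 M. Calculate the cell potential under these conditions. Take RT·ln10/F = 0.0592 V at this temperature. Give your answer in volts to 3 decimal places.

+1.430 V

Pt²⁺/Pt is reduced (cathode, E° = +1.19 V) and Ni²⁺/Ni is oxidized (anode).
E°cell = E°cat − E°an = +1.19 − (−0.25) = +1.44 V; n = 2.
The balanced reaction is Pt2+(aq) + Ni(s) → Pt(s) + Ni2+(aq), so Q = [Ni2+(aq)] / [Pt2+(aq)] = 2.15 and log Q = 0.333.
By the Nernst equation, E = +1.44 − (0.0592/2)·(0.333) = +1.430 V.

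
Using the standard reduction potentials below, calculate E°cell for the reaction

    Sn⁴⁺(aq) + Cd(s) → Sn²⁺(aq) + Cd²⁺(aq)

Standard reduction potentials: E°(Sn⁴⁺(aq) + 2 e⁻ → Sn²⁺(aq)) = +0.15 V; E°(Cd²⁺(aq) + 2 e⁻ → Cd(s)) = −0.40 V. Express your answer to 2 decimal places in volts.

Sn⁴⁺(aq) gains electrons, so the Sn⁴⁺/Sn²⁺ couple is the cathode; the Cd²⁺/Cd couple is the anode.
E°cell = E°(cathode) − E°(anode) = +0.15 − (−0.40) = +0.55 V.
The positive value indicates the reaction is spontaneous as written.

+0.55 V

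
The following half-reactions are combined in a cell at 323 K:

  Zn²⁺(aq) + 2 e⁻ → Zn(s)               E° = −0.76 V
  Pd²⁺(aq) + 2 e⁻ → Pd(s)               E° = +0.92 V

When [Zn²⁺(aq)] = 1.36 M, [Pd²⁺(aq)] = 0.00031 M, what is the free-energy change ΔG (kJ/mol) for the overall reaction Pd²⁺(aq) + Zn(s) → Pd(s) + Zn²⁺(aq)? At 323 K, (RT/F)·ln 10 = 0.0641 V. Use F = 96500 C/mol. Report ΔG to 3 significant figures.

−302 kJ/mol

The standard cell potential is +0.92 − (−0.76) = +1.68 V, with n = 2 electrons in the balanced equation.
Here Q = [Zn²⁺(aq)] / [Pd²⁺(aq)] = 4.39×10^3 (log Q = 3.642), giving E = +1.68 − (0.0641/2)·(3.642) = +1.5633 V.
Finally ΔG = −nFE = −(2)(96500 C/mol)(+1.5633 V) = −302 kJ/mol.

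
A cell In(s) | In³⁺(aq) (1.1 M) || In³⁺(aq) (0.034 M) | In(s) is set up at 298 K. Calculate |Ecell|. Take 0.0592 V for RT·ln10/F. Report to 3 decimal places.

0.030 V

For a concentration cell E°cell = 0, since both electrodes use the same couple.
The compartment with the higher In³⁺(aq) concentration (1.1 M) acts as the cathode; ions are reduced there and produced at the dilute (0.034 M) anode.
With n = 3, Ecell = −(0.0592/3)·log([dilute]/[conc]) = −(0.0592/3)·log(0.034/1.1) = +0.030 V.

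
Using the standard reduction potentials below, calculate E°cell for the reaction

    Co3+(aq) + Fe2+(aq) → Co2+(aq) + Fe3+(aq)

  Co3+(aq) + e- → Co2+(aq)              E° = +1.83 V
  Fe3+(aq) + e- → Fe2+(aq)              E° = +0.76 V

+1.07 V

In the reaction as written, Co3+(aq) is reduced (cathode) and Fe3+(aq) is produced by oxidation at the anode.
E°cell = E°(cathode) − E°(anode) = +1.83 − (+0.76) = +1.07 V.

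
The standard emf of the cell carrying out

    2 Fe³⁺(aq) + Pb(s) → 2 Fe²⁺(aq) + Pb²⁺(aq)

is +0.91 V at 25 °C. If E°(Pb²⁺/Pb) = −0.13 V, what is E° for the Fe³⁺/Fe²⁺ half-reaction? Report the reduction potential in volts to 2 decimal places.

In the reaction as written the Fe³⁺/Fe²⁺ couple is reduced (cathode) and Pb²⁺/Pb is oxidized (anode), so E°cell = E°(Fe³⁺/Fe²⁺) − E°(Pb²⁺/Pb).
E°(Fe³⁺/Fe²⁺) = E°cell + E°(anode) = +0.91 + (−0.13) = +0.78 V.

+0.78 V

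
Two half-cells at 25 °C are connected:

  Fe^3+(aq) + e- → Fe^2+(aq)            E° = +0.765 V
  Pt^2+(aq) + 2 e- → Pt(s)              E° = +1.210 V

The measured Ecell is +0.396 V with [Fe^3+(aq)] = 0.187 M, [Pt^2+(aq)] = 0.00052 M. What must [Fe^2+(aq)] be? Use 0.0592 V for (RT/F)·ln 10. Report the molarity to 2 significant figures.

1.2 M

The Pt²⁺/Pt couple has the larger reduction potential, so it is the cathode: E°cell = +1.210 − (+0.765) = +0.445 V and n = 2.
Rearranging E = E° − (0.0592/n)·log Q gives log Q = 2(+0.445 − (+0.396))/0.0592 = 1.655.
Balancing electrons gives Pt^2+(aq) + 2 Fe^2+(aq) → Pt(s) + 2 Fe^3+(aq); thus Q = [Fe^3+(aq)]^2 / ([Pt^2+(aq)]·[Fe^2+(aq)]^2).
Isolating [Fe^2+(aq)] in Q = 10^{1.655} yields log [Fe^2+(aq)] = 0.086, i.e. 1.2 M.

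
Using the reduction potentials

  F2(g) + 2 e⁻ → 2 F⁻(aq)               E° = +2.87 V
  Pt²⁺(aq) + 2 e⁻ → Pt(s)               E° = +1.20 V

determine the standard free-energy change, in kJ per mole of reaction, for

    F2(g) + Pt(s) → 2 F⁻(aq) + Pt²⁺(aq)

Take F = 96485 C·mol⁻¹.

−322 kJ/mol

In the reaction as written F2(g) is reduced, so the F₂/F⁻ couple is the cathode and Pt²⁺/Pt is the anode.
E°cell = +2.87 − (+1.20) = +1.67 V; balancing electrons gives n = 2.
ΔG° = −nFE°cell = −(2)(96485)(+1.67) J/mol = −322 kJ/mol.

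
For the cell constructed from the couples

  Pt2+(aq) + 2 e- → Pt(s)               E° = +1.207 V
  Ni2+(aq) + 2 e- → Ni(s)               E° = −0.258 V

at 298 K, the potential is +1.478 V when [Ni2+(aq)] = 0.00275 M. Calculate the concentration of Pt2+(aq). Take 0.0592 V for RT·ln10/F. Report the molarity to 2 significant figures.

0.0076 M

With Pt²⁺/Pt at the cathode and Ni²⁺/Ni at the anode, E°cell = +1.207 − (−0.258) = +1.465 V (n = 2).
Since E = E° − (0.0592/n)·log Q, log Q = n(E° − E)/0.0592 = −0.439.
For Pt2+(aq) + Ni(s) → Pt(s) + Ni2+(aq), the reaction quotient is Q = [Ni2+(aq)] / [Pt2+(aq)].
Isolating [Pt2+(aq)] in Q = 10^{−0.439} yields log [Pt2+(aq)] = −2.122, i.e. 0.0076 M.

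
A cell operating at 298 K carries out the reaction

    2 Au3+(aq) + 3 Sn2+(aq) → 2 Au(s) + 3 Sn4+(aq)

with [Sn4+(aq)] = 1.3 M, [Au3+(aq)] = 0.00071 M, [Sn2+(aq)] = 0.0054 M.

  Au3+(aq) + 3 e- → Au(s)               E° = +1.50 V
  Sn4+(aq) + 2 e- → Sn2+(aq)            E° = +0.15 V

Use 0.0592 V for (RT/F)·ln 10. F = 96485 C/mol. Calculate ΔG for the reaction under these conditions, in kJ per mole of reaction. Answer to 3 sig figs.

−705 kJ/mol

The standard cell potential is +1.50 − (+0.15) = +1.35 V, with n = 6 electrons in the balanced equation.
The reaction quotient is [Sn4+(aq)]^3 / ([Au3+(aq)]^2·[Sn2+(aq)]^3) = 2.77×10^13; by Nernst, E = +1.35 − (0.0592/6)(13.442) = +1.2174 V.
Then ΔG = −nFE = −6 × 96485 × +1.2174 J/mol = −705 kJ/mol.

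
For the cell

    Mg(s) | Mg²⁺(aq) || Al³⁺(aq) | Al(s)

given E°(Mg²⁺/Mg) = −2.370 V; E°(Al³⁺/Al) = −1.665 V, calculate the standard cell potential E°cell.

By convention the left-hand electrode in cell notation is the anode (oxidation) and the right-hand electrode is the cathode (reduction).
E°cell = E°(right) − E°(left) = −1.665 − (−2.370) = +0.705 V.

+0.705 V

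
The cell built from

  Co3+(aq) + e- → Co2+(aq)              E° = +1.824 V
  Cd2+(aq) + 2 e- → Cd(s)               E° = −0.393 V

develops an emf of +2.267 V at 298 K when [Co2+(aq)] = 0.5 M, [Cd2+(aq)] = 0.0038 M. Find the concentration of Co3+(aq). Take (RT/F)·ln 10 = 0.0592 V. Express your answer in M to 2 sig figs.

0.22 M

With Co³⁺/Co²⁺ at the cathode and Cd²⁺/Cd at the anode, E°cell = +1.824 − (−0.393) = +2.217 V (n = 2).
Since E = E° − (0.0592/n)·log Q, log Q = n(E° − E)/0.0592 = −1.689.
For 2 Co3+(aq) + Cd(s) → 2 Co2+(aq) + Cd2+(aq), the reaction quotient is Q = ([Co2+(aq)]^2·[Cd2+(aq)]) / [Co3+(aq)]^2.
Solving for the unknown gives log [Co3+(aq)] = −0.667, so [Co3+(aq)] ≈ 0.22 M.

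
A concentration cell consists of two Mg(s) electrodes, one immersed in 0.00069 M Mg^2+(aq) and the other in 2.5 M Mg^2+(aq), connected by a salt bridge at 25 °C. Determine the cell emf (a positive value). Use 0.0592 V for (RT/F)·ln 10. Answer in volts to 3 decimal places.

For a concentration cell E°cell = 0, since both electrodes use the same couple.
The compartment with the higher Mg^2+(aq) concentration (2.5 M) acts as the cathode; ions are reduced there and produced at the dilute (0.00069 M) anode.
With n = 2, Ecell = −(0.0592/2)·log([dilute]/[conc]) = −(0.0592/2)·log(0.00069/2.5) = +0.105 V.

0.105 V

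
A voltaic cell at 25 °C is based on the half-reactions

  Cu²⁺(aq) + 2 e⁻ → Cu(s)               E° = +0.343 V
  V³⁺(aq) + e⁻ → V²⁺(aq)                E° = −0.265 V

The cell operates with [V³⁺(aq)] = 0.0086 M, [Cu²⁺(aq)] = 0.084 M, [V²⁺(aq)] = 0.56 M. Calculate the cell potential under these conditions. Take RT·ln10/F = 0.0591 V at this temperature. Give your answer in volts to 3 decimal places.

+0.683 V

The Cu²⁺/Cu couple has the more positive E°, so it is the cathode; V³⁺/V²⁺ is the anode.
E°cell = E°cat − E°an = +0.343 − (−0.265) = +0.608 V; n = 2.
For the overall reaction Cu²⁺(aq) + 2 V²⁺(aq) → Cu(s) + 2 V³⁺(aq), Q = [V³⁺(aq)]^2 / ([Cu²⁺(aq)]·[V²⁺(aq)]^2) = 0.00281, giving log Q = −2.552.
Applying E = E° − (RT ln10/nF)·log Q gives +0.608 − (0.0591/2)(−2.552) = +0.683 V.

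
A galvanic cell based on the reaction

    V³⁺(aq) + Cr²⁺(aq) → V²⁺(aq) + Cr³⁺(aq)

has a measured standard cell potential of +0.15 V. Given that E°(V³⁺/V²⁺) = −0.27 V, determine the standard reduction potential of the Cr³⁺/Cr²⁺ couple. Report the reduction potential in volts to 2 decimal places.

−0.42 V

In the reaction as written the V³⁺/V²⁺ couple is reduced (cathode) and Cr³⁺/Cr²⁺ is oxidized (anode), so E°cell = E°(V³⁺/V²⁺) − E°(Cr³⁺/Cr²⁺).
E°(Cr³⁺/Cr²⁺) = E°(cathode) − E°cell = −0.27 − (+0.15) = −0.42 V.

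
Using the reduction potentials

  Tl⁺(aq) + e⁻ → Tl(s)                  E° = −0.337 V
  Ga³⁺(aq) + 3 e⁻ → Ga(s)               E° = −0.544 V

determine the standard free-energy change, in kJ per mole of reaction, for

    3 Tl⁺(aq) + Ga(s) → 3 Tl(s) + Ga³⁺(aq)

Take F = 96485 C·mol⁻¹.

−59.9 kJ/mol

In the reaction as written Tl⁺(aq) is reduced, so the Tl⁺/Tl couple is the cathode and Ga³⁺/Ga is the anode.
E°cell = −0.337 − (−0.544) = +0.207 V; balancing electrons gives n = 3.
ΔG° = −nFE°cell = −(3)(96485)(+0.207) J/mol = −59.9 kJ/mol.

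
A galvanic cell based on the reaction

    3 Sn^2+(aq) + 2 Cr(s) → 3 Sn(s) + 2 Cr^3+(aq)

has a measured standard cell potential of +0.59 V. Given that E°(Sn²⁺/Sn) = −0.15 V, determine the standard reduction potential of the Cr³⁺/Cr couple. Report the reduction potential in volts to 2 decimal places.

In the reaction as written the Sn²⁺/Sn couple is reduced (cathode) and Cr³⁺/Cr is oxidized (anode), so E°cell = E°(Sn²⁺/Sn) − E°(Cr³⁺/Cr).
E°(Cr³⁺/Cr) = E°(cathode) − E°cell = −0.15 − (+0.59) = −0.74 V.

−0.74 V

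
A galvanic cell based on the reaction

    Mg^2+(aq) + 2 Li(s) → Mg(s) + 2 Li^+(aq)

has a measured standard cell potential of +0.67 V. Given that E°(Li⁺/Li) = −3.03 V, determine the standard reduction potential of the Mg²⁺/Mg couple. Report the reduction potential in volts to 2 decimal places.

−2.36 V

In the reaction as written the Mg²⁺/Mg couple is reduced (cathode) and Li⁺/Li is oxidized (anode), so E°cell = E°(Mg²⁺/Mg) − E°(Li⁺/Li).
E°(Mg²⁺/Mg) = E°cell + E°(anode) = +0.67 + (−3.03) = −2.36 V.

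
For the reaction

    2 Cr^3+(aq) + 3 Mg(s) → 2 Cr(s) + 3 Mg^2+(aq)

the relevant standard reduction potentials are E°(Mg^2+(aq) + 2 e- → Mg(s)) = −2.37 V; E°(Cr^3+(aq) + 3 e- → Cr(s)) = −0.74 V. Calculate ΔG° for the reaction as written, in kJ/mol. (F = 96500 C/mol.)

In the reaction as written Cr^3+(aq) is reduced, so the Cr³⁺/Cr couple is the cathode and Mg²⁺/Mg is the anode.
E°cell = −0.74 − (−2.37) = +1.63 V; balancing electrons gives n = 6.
ΔG° = −nFE°cell = −(6)(96500)(+1.63) J/mol = −944 kJ/mol.

−944 kJ/mol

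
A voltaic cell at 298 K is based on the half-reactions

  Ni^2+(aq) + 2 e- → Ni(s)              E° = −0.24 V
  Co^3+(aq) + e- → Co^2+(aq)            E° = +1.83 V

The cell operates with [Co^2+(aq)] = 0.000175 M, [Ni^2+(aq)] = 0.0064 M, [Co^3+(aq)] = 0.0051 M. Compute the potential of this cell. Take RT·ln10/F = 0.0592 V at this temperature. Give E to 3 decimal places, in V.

Co³⁺/Co²⁺ is reduced (cathode, E° = +1.83 V) and Ni²⁺/Ni is oxidized (anode).
The standard potential is +1.83 − (−0.24) = +2.07 V and the balanced reaction transfers n = 2 electrons.
The balanced reaction is 2 Co^3+(aq) + Ni(s) → 2 Co^2+(aq) + Ni^2+(aq), so Q = ([Co^2+(aq)]^2·[Ni^2+(aq)]) / [Co^3+(aq)]^2 = 7.54×10^−6 and log Q = −5.123.
E = E° − (0.0592/n)·log Q = +2.07 − (0.0592/2)(−5.123) = +2.222 V.

+2.222 V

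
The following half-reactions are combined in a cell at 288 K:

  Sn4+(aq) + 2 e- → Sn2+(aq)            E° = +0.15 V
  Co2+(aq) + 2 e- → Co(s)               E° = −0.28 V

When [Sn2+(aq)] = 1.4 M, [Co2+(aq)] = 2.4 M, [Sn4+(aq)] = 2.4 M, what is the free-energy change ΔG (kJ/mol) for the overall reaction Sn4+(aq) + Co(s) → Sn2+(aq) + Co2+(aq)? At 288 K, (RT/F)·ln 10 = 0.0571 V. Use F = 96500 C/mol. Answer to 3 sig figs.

−82.2 kJ/mol

With Sn⁴⁺/Sn²⁺ reduced at the cathode, E°cell = +0.15 − (−0.28) = +0.43 V and n = 2.
The reaction quotient is ([Sn2+(aq)]·[Co2+(aq)]) / [Sn4+(aq)] = 1.4; by Nernst, E = +0.43 − (0.0571/2)(0.146) = +0.4258 V.
Finally ΔG = −nFE = −(2)(96500 C/mol)(+0.4258 V) = −82.2 kJ/mol.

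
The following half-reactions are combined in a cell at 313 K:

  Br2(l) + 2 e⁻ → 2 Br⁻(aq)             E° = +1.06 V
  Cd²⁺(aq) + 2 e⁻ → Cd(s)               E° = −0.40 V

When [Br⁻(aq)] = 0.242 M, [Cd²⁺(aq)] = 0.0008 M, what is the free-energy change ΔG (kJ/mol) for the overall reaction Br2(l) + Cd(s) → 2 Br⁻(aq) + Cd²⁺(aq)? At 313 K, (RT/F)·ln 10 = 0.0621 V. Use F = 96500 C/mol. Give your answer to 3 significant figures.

With Br₂/Br⁻ reduced at the cathode, E°cell = +1.06 − (−0.40) = +1.46 V and n = 2.
Here Q = [Br⁻(aq)]^2·[Cd²⁺(aq)] = 4.69×10^−5 (log Q = −4.329), giving E = +1.46 − (0.0621/2)·(−4.329) = +1.5944 V.
ΔG = −nFE = −(2)(96500)(+1.5944) J/mol = −308 kJ/mol.

−308 kJ/mol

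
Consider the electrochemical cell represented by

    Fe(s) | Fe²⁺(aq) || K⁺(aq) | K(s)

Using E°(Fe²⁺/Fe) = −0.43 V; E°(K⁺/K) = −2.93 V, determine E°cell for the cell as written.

−2.50 V

By convention the left-hand electrode in cell notation is the anode (oxidation) and the right-hand electrode is the cathode (reduction).
E°cell = E°(right) − E°(left) = −2.93 − (−0.43) = −2.50 V.
The negative sign shows that, as written, the cell would require an external voltage to drive the reaction.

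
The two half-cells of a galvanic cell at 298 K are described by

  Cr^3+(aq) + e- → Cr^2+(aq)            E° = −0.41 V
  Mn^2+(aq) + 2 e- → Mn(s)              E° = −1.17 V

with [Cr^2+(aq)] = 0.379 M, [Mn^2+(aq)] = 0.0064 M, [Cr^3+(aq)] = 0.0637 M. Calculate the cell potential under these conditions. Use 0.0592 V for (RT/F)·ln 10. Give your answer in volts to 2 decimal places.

+0.78 V

Cr³⁺/Cr²⁺ is reduced (cathode, E° = −0.41 V) and Mn²⁺/Mn is oxidized (anode).
E°cell = E°cat − E°an = −0.41 − (−1.17) = +0.76 V; n = 2.
The balanced reaction is 2 Cr^3+(aq) + Mn(s) → 2 Cr^2+(aq) + Mn^2+(aq), so Q = ([Cr^2+(aq)]^2·[Mn^2+(aq)]) / [Cr^3+(aq)]^2 = 0.227 and log Q = −0.645.
By the Nernst equation, E = +0.76 − (0.0592/2)·(−0.645) = +0.78 V.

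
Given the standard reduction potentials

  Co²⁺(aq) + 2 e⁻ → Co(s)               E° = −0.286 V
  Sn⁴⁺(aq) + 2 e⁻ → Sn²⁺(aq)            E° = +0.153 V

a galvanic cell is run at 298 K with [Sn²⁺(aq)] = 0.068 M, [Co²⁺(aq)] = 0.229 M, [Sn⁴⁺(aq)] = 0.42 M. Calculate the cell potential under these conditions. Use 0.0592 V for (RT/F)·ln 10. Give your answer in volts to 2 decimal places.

Sn⁴⁺/Sn²⁺ is reduced (cathode, E° = +0.153 V) and Co²⁺/Co is oxidized (anode).
E°cell = +0.153 − (−0.286) = +0.439 V, with n = 2 electrons transferred.
For the overall reaction Sn⁴⁺(aq) + Co(s) → Sn²⁺(aq) + Co²⁺(aq), Q = ([Sn²⁺(aq)]·[Co²⁺(aq)]) / [Sn⁴⁺(aq)] = 0.0371, giving log Q = −1.431.
By the Nernst equation, E = +0.439 − (0.0592/2)·(−1.431) = +0.48 V.

+0.48 V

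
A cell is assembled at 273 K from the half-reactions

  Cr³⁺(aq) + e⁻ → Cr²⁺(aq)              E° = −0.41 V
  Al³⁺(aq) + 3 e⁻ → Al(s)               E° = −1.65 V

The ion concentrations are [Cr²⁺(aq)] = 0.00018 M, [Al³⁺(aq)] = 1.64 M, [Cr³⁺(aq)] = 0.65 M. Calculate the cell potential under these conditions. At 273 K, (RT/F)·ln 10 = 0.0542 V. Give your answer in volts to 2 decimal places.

The Cr³⁺/Cr²⁺ couple has the more positive E°, so it is the cathode; Al³⁺/Al is the anode.
The standard potential is −0.41 − (−1.65) = +1.24 V and the balanced reaction transfers n = 3 electrons.
Balancing gives 3 Cr³⁺(aq) + Al(s) → 3 Cr²⁺(aq) + Al³⁺(aq); hence Q = ([Cr²⁺(aq)]^3·[Al³⁺(aq)]) / [Cr³⁺(aq)]^3 = 3.48×10^−11 (log Q = −10.458).
Applying E = E° − (RT ln10/nF)·log Q gives +1.24 − (0.0542/3)(−10.458) = +1.43 V.

+1.43 V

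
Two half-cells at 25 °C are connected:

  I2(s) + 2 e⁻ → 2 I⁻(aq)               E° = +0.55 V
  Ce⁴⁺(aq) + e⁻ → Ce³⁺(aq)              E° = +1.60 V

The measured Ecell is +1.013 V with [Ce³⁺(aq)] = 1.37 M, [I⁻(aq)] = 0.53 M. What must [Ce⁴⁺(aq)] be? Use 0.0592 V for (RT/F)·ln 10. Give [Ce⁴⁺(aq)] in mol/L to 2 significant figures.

The Ce⁴⁺/Ce³⁺ couple has the larger reduction potential, so it is the cathode: E°cell = +1.60 − (+0.55) = +1.05 V and n = 2.
From the Nernst equation, log Q = n(E° − E)/0.0592 = 2·(+1.05 − (+1.013))/0.0592 = 1.250.
The balanced reaction is 2 Ce⁴⁺(aq) + 2 I⁻(aq) → 2 Ce³⁺(aq) + I2(s), so Q = [Ce³⁺(aq)]^2 / ([Ce⁴⁺(aq)]^2·[I⁻(aq)]^2).
Substituting the known concentrations and solving, log [Ce⁴⁺(aq)] = −0.213 and [Ce⁴⁺(aq)] = 0.61 M.

0.61 M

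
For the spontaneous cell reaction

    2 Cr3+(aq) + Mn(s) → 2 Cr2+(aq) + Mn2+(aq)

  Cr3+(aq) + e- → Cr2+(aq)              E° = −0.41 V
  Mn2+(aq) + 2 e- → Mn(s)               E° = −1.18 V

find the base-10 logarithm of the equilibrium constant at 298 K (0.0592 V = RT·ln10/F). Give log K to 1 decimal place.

log K = 26.0

The Cr³⁺/Cr²⁺ couple is reduced (cathode); E°cell = −0.41 − (−1.18) = +0.77 V with n = 2.
At equilibrium E = 0, so log K = nE°cell / 0.0592 = (2)(+0.77) / 0.0592 = 26.0.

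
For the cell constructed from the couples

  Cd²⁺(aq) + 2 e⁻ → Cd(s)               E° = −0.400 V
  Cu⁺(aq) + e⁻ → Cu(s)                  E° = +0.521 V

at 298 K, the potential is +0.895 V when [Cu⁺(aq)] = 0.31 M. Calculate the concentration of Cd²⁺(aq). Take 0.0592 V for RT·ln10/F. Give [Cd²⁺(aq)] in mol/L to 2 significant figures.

0.73 M

The Cu⁺/Cu couple has the larger reduction potential, so it is the cathode: E°cell = +0.521 − (−0.400) = +0.921 V and n = 2.
From the Nernst equation, log Q = n(E° − E)/0.0592 = 2·(+0.921 − (+0.895))/0.0592 = 0.878.
For 2 Cu⁺(aq) + Cd(s) → 2 Cu(s) + Cd²⁺(aq), the reaction quotient is Q = [Cd²⁺(aq)] / [Cu⁺(aq)]^2.
Solving for the unknown gives log [Cd²⁺(aq)] = −0.139, so [Cd²⁺(aq)] ≈ 0.73 M.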